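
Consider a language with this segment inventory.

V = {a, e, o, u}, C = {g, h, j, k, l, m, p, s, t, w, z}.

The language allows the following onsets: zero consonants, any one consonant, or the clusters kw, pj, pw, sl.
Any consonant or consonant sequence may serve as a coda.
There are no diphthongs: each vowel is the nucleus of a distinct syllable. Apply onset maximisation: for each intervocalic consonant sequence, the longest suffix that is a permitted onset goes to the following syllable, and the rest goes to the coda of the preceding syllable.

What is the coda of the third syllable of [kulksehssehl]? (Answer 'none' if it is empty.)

hl

The vowels are u, e, e — 3 nuclei, so 3 syllables.
Between /u/ (V1) and /e/ (V2): cluster /lks/ — the longest permitted-onset suffix is /s/; onset = /s/, preceding coda = /lk/.
Between /e/ (V2) and /e/ (V3): /hss/; trying suffixes from longest down, /s/ is the first permitted one, so coda /hs/ | onset /s/.
Syllabification: kulk.sehs.sehl.
Syllable 3 is /sehl/: onset /s/, nucleus /e/, coda /hl/.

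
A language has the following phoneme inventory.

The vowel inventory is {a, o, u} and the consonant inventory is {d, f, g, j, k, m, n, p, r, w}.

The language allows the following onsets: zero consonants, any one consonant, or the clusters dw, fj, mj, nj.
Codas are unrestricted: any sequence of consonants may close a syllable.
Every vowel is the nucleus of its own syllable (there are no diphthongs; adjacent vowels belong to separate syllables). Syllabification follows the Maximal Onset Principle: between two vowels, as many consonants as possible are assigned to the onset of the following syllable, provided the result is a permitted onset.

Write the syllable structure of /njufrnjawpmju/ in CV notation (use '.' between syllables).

Nuclei (vowels): u, a, u → 3 syllables.
Between /u/ (V1) and /a/ (V2): cluster /frnj/ — the longest permitted-onset suffix is /nj/; onset = /nj/, preceding coda = /fr/.
Between /a/ (V2) and /u/ (V3): cluster /wpmj/ — the longest permitted-onset suffix is /mj/; onset = /mj/, preceding coda = /wp/.
Syllabification: njufr.njawp.mju.
Mapping each syllable to C/V: /njufr/ → CCVCC, /njawp/ → CCVCC, /mju/ → CCV.

CCVCC.CCVCC.CCV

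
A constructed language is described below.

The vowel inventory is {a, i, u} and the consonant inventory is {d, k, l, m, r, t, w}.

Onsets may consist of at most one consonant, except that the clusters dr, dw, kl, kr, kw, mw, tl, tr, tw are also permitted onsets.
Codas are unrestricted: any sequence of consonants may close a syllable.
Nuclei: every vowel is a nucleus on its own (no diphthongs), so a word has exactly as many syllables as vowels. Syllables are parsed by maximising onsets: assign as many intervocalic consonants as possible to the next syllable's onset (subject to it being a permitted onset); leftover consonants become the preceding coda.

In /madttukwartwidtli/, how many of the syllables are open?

2

The vowels are a, u, a, i, i — 5 nuclei, so 5 syllables.
Between /a/ (V1) and /u/ (V2): /dtt/ splits as /dt/ + /t/ (/t/ is the longest suffix that is a licit onset).
Between /u/ (V2) and /a/ (V3): /kw/ — entire cluster is a permitted onset → onset /kw/, coda ∅.
Between /a/ (V3) and /i/ (V4): /rtw/; trying suffixes from longest down, /tw/ is the first permitted one, so coda /r/ | onset /tw/.
Between /i/ (V4) and /i/ (V5): /dtl/; trying suffixes from longest down, /tl/ is the first permitted one, so coda /d/ | onset /tl/.
So the parse is madt.tu.kwar.twid.tli.
Classifying each syllable: /madt/ (closed), /tu/ (open), /kwar/ (closed), /twid/ (closed), /tli/ (open).
Open syllables: 2.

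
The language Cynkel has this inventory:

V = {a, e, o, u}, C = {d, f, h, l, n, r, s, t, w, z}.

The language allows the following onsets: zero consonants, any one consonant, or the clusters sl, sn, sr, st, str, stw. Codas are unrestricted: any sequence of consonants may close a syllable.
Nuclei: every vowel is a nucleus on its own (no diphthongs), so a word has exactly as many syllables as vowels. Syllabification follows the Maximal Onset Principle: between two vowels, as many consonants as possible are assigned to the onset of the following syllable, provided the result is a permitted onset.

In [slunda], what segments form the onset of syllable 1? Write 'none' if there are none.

sl

Nuclei (vowels): u, a → 2 syllables.
/u…a/ gap (V1→V2): /nd/ splits as /n/ + /d/ (/d/ is the longest suffix that is a licit onset).
Putting it together: slun.da.
Syllable 1 is /slun/: onset /sl/, nucleus /u/, coda /n/.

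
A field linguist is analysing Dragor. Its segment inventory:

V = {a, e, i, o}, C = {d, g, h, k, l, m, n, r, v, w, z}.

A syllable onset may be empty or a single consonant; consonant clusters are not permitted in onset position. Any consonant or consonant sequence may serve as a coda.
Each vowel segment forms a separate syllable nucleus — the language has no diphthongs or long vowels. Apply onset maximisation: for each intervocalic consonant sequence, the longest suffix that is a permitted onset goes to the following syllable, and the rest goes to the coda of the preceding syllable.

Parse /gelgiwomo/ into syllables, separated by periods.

gel.gi.wo.mo

Vowels present: e, i, o, o; each is a nucleus, giving 4 syllables.
Between /e/ (V1) and /i/ (V2): /lg/ splits as /l/ + /g/ (/g/ is the longest suffix that is a licit onset).
Between /i/ (V2) and /o/ (V3): /w/ is a single consonant, so it becomes the next onset.
Between /o/ (V3) and /o/ (V4): /m/ → onset of the next syllable (single consonants are always licit onsets).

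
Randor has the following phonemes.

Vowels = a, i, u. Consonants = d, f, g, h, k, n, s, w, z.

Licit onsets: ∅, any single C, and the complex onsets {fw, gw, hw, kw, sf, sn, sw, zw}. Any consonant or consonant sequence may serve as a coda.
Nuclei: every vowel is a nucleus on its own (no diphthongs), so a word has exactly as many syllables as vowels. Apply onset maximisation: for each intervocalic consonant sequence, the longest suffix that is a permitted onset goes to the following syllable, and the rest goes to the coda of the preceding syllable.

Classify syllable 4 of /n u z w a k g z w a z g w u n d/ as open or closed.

Vowels present: u, a, a, u; each is a nucleus, giving 4 syllables.
/u…a/ gap (V1→V2): /zw/ is a licit onset in full, so it all attaches to the next syllable.
/a…a/ gap (V2→V3): cluster /kgzw/ — the longest permitted-onset suffix is /zw/; onset = /zw/, preceding coda = /kg/.
/a…u/ gap (V3→V4): /zgw/ — longest licit onset from the right is /gw/, leaving /z/ as coda.
Syllabification: nu.zwakg.zwaz.gwund.
Syllable 4 is /gwund/ with coda /nd/, so it is closed.

closed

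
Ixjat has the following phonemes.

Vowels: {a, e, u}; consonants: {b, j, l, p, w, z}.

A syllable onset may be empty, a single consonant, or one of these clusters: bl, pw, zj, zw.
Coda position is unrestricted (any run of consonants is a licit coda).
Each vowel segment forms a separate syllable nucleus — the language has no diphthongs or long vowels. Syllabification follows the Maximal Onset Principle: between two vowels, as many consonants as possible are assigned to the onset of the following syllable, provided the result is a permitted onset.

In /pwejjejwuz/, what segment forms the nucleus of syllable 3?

u

Nuclei (vowels): e, e, u → 3 syllables.
The third nucleus (vowel 3 from the left) is /u/.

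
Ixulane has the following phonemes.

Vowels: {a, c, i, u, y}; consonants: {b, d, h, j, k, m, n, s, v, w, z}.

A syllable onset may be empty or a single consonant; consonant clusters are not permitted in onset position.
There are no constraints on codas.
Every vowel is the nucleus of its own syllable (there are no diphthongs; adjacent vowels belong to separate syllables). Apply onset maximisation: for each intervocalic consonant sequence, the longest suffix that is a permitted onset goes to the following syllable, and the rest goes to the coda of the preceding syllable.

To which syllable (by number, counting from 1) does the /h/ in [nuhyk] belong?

Vowels present: u, y; each is a nucleus, giving 2 syllables.
σ1/σ2 boundary: /h/ → onset of the next syllable (single consonants are always licit onsets).
Result: nu.hyk.
The /h/ is in the onset of syllable 2 (/hyk/).

2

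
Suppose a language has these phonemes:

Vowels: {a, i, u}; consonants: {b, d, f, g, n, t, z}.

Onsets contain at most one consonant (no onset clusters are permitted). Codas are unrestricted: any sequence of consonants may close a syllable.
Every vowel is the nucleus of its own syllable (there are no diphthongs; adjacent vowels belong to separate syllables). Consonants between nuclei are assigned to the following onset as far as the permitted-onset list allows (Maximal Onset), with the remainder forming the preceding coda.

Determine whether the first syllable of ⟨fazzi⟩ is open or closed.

closed

Vowels present: a, i; each is a nucleus, giving 2 syllables.
/a…i/ gap (V1→V2): cluster /zz/ — the longest permitted-onset suffix is /z/; onset = /z/, preceding coda = /z/.
Result: faz.zi.
Syllable 1 is /faz/ with coda /z/, so it is closed.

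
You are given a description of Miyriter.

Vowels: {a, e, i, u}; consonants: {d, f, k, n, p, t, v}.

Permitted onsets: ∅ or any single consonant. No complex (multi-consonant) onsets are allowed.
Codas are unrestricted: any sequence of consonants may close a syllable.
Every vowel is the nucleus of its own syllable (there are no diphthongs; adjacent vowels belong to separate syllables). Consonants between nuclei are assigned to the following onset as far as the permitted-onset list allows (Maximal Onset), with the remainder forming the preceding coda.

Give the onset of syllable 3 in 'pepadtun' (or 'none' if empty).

t

Nuclei (vowels): e, a, u → 3 syllables.
/e…a/ gap (V1→V2): /p/ → onset of the next syllable (single consonants are always licit onsets).
/a…u/ gap (V2→V3): /dt/ — longest licit onset from the right is /t/, leaving /d/ as coda.
Putting it together: pe.pad.tun.
Syllable 3 is /tun/: onset /t/, nucleus /u/, coda /n/.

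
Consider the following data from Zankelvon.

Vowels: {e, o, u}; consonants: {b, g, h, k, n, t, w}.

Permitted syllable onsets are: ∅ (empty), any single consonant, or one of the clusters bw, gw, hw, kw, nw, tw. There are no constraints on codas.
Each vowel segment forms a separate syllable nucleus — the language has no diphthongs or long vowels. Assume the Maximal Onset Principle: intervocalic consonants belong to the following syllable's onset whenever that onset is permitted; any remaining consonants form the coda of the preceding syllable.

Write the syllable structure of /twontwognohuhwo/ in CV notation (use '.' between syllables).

The vowels are o, o, o, u, o — 5 nuclei, so 5 syllables.
σ1/σ2 boundary: cluster /ntw/ — the longest permitted-onset suffix is /tw/; onset = /tw/, preceding coda = /n/.
σ2/σ3 boundary: /gn/; trying suffixes from longest down, /n/ is the first permitted one, so coda /g/ | onset /n/.
σ3/σ4 boundary: /h/ is a single consonant, so it becomes the next onset.
σ4/σ5 boundary: cluster /hw/ — /hw/ is itself a permitted onset, so the whole cluster goes right; preceding coda = ∅.
Syllabification: twon.twog.no.hu.hwo.
Mapping each syllable to C/V: /twon/ → CCVC, /twog/ → CCVC, /no/ → CV, /hu/ → CV, /hwo/ → CCV.

CCVC.CCVC.CV.CV.CCV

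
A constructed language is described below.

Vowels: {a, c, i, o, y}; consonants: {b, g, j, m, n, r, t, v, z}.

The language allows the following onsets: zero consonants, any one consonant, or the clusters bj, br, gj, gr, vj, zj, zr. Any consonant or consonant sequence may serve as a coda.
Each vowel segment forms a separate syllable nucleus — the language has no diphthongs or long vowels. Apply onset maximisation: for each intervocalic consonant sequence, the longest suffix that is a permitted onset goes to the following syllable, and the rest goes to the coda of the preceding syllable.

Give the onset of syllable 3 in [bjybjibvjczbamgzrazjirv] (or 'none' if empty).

vj

Nuclei (vowels): y, i, c, a, a, i → 6 syllables.
Between /y/ (V1) and /i/ (V2): /bj/ is a licit onset in full, so it all attaches to the next syllable.
Between /i/ (V2) and /c/ (V3): /bvj/ splits as /b/ + /vj/ (/vj/ is the longest suffix that is a licit onset).
Between /c/ (V3) and /a/ (V4): /zb/ splits as /z/ + /b/ (/b/ is the longest suffix that is a licit onset).
Between /a/ (V4) and /a/ (V5): cluster /mgzr/ — the longest permitted-onset suffix is /zr/; onset = /zr/, preceding coda = /mg/.
Between /a/ (V5) and /i/ (V6): /zj/ is a licit onset in full, so it all attaches to the next syllable.
Syllabification: bjy.bjib.vjcz.bamg.zra.zjirv.
Syllable 3 is /vjcz/: onset /vj/, nucleus /c/, coda /z/.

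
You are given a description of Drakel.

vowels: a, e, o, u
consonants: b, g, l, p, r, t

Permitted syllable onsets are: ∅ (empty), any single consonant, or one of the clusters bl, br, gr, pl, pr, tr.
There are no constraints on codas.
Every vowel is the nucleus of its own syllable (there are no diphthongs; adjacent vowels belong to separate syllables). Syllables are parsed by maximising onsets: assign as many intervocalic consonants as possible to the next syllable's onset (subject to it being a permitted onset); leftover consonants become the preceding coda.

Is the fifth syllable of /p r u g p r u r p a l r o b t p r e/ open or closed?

open

The vowels are u, u, a, o, e — 5 nuclei, so 5 syllables.
σ1/σ2 boundary: /gpr/; trying suffixes from longest down, /pr/ is the first permitted one, so coda /g/ | onset /pr/.
σ2/σ3 boundary: cluster /rp/ — the longest permitted-onset suffix is /p/; onset = /p/, preceding coda = /r/.
σ3/σ4 boundary: /lr/; trying suffixes from longest down, /r/ is the first permitted one, so coda /l/ | onset /r/.
σ4/σ5 boundary: /btpr/ — longest licit onset from the right is /pr/, leaving /bt/ as coda.
Syllabification: prug.prur.pal.robt.pre.
Syllable 5 is /pre/; it ends in its nucleus with no coda, so it is open.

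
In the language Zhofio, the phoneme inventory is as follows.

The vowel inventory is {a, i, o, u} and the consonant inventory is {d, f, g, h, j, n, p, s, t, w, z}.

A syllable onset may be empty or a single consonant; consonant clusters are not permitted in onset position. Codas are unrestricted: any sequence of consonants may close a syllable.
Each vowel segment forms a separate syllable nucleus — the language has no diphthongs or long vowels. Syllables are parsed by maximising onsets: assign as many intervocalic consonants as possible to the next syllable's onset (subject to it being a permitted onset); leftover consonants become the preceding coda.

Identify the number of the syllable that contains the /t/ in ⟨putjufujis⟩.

The vowels are u, u, u, i — 4 nuclei, so 4 syllables.
/u…u/ gap (V1→V2): /tj/ splits as /t/ + /j/ (/j/ is the longest suffix that is a licit onset).
/u…u/ gap (V2→V3): /f/ is a single consonant, so it becomes the next onset.
/u…i/ gap (V3→V4): just /j/ — single C goes to the following onset.
So the parse is put.ju.fu.jis.
The /t/ is in the coda of syllable 1 (/put/).

1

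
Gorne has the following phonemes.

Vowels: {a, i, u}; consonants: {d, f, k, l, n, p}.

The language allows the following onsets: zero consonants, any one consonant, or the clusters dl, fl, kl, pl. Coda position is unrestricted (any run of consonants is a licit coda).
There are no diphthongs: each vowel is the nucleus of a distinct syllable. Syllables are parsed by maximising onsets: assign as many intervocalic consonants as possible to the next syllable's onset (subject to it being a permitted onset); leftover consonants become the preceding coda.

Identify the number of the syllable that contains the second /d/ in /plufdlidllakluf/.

2

The vowels are u, i, a, u — 4 nuclei, so 4 syllables.
V1 /u/ – V2 /i/: /fdl/; trying suffixes from longest down, /dl/ is the first permitted one, so coda /f/ | onset /dl/.
V2 /i/ – V3 /a/: /dll/; trying suffixes from longest down, /l/ is the first permitted one, so coda /dl/ | onset /l/.
V3 /a/ – V4 /u/: cluster /kl/ — /kl/ is itself a permitted onset, so the whole cluster goes right; preceding coda = ∅.
Result: pluf.dlidl.la.kluf.
The second /d/ is in the coda of syllable 2 (/dlidl/).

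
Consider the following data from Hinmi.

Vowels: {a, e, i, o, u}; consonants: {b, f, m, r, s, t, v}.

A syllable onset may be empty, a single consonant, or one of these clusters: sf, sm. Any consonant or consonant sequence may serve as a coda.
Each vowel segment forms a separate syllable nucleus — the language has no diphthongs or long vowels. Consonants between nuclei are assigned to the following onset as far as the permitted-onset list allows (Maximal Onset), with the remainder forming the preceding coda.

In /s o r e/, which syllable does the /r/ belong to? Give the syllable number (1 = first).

2

Nuclei (vowels): o, e → 2 syllables.
σ1/σ2 boundary: /r/ → onset of the next syllable (single consonants are always licit onsets).
Result: so.re.
The /r/ is in the onset of syllable 2 (/re/).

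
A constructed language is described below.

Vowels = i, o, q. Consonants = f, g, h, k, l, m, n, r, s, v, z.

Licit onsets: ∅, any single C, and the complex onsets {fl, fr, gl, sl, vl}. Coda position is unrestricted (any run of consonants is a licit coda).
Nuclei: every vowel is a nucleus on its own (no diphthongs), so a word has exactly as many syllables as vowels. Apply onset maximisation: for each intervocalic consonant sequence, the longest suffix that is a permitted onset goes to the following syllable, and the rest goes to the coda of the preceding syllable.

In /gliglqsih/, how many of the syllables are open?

2

Nuclei (vowels): i, q, i → 3 syllables.
/i…q/ gap (V1→V2): /gl/ — entire cluster is a permitted onset → onset /gl/, coda ∅.
/q…i/ gap (V2→V3): /s/ is a single consonant, so it becomes the next onset.
Result: gli.glq.sih.
Classifying each syllable: /gli/ (open), /glq/ (open), /sih/ (closed).
Open syllables: 2.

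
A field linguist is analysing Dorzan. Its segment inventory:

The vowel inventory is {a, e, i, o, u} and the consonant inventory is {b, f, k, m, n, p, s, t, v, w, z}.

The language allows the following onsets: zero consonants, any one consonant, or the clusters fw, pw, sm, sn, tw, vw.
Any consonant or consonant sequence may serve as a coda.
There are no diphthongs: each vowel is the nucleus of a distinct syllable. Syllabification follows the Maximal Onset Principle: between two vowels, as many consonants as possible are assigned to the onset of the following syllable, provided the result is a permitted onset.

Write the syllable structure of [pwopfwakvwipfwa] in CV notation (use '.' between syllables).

Vowels present: o, a, i, a; each is a nucleus, giving 4 syllables.
Between /o/ (V1) and /a/ (V2): /pfw/ — longest licit onset from the right is /fw/, leaving /p/ as coda.
Between /a/ (V2) and /i/ (V3): cluster /kvw/ — the longest permitted-onset suffix is /vw/; onset = /vw/, preceding coda = /k/.
Between /i/ (V3) and /a/ (V4): cluster /pfw/ — the longest permitted-onset suffix is /fw/; onset = /fw/, preceding coda = /p/.
Syllabification: pwop.fwak.vwip.fwa.
Mapping each syllable to C/V: /pwop/ → CCVC, /fwak/ → CCVC, /vwip/ → CCVC, /fwa/ → CCV.

CCVC.CCVC.CCVC.CCV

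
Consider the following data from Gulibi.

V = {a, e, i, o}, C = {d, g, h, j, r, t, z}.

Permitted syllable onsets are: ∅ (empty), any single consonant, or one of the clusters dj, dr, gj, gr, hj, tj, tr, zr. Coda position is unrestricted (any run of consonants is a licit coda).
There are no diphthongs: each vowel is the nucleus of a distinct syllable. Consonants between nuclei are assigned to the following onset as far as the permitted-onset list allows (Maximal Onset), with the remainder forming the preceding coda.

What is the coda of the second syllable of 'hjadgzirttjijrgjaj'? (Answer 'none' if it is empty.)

rt

The vowels are a, i, i, a — 4 nuclei, so 4 syllables.
Between /a/ (V1) and /i/ (V2): /dgz/ splits as /dg/ + /z/ (/z/ is the longest suffix that is a licit onset).
Between /i/ (V2) and /i/ (V3): /rttj/; trying suffixes from longest down, /tj/ is the first permitted one, so coda /rt/ | onset /tj/.
Between /i/ (V3) and /a/ (V4): /jrgj/ splits as /jr/ + /gj/ (/gj/ is the longest suffix that is a licit onset).
Syllabification: hjadg.zirt.tjijr.gjaj.
Syllable 2 is /zirt/: onset /z/, nucleus /i/, coda /rt/.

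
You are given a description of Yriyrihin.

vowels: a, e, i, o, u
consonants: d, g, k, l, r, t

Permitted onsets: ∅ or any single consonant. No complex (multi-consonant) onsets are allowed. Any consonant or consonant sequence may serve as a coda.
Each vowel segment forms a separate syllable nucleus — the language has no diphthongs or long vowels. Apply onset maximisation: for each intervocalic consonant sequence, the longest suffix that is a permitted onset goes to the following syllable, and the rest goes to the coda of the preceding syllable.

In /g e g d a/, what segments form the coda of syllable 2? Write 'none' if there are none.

Nuclei (vowels): e, a → 2 syllables.
Between /e/ (V1) and /a/ (V2): cluster /gd/ — the longest permitted-onset suffix is /d/; onset = /d/, preceding coda = /g/.
Result: geg.da.
Syllable 2 is /da/: onset /d/, nucleus /a/, coda ∅.

none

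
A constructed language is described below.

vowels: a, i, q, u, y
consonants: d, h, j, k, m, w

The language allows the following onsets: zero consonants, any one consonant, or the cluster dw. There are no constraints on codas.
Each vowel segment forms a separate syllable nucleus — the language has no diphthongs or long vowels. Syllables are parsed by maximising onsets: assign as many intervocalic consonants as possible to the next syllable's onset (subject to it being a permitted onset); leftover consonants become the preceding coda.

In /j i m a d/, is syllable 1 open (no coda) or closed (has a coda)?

The vowels are i, a — 2 nuclei, so 2 syllables.
/i…a/ gap (V1→V2): /m/ is a single consonant, so it becomes the next onset.
Syllabification: ji.mad.
Syllable 1 is /ji/; it ends in its nucleus with no coda, so it is open.

open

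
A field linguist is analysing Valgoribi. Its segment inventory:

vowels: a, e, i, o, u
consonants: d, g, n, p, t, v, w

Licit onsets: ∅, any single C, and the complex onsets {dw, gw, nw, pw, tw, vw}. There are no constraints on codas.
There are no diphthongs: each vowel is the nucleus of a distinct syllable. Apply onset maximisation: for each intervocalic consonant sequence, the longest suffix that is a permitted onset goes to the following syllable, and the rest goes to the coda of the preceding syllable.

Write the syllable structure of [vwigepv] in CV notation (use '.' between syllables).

The vowels are i, e — 2 nuclei, so 2 syllables.
σ1/σ2 boundary: just /g/ — single C goes to the following onset.
Putting it together: vwi.gepv.
Mapping each syllable to C/V: /vwi/ → CCV, /gepv/ → CVCC.

CCV.CVCC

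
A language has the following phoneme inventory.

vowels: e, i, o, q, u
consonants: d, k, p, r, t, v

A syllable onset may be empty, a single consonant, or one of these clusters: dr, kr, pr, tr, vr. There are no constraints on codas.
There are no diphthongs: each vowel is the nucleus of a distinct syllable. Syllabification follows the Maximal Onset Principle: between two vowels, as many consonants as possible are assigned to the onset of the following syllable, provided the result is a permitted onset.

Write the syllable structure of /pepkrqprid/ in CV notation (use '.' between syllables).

Nuclei (vowels): e, q, i → 3 syllables.
σ1/σ2 boundary: /pkr/ — longest licit onset from the right is /kr/, leaving /p/ as coda.
σ2/σ3 boundary: /pr/ is a licit onset in full, so it all attaches to the next syllable.
So the parse is pep.krq.prid.
Mapping each syllable to C/V: /pep/ → CVC, /krq/ → CCV, /prid/ → CCVC.

CVC.CCV.CCVC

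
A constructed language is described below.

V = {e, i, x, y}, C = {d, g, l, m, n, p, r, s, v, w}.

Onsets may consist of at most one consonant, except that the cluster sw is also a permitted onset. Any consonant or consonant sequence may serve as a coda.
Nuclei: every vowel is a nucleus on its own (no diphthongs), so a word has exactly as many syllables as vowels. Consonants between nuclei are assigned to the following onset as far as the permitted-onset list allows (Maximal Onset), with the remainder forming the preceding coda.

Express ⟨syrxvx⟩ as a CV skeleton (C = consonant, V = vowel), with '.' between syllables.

Nuclei (vowels): y, x, x → 3 syllables.
V1 /y/ – V2 /x/: /r/ → onset of the next syllable (single consonants are always licit onsets).
V2 /x/ – V3 /x/: /v/ → onset of the next syllable (single consonants are always licit onsets).
Putting it together: sy.rx.vx.
Mapping each syllable to C/V: /sy/ → CV, /rx/ → CV, /vx/ → CV.

CV.CV.CV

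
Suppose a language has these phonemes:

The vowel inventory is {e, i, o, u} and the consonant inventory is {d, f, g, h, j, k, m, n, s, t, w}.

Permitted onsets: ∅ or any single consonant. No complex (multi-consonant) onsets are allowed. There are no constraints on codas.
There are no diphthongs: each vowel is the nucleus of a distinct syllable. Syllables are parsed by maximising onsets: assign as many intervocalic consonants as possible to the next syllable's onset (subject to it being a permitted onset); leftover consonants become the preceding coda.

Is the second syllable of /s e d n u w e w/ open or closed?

open

Vowels present: e, u, e; each is a nucleus, giving 3 syllables.
V1 /e/ – V2 /u/: /dn/; trying suffixes from longest down, /n/ is the first permitted one, so coda /d/ | onset /n/.
V2 /u/ – V3 /e/: /w/ → onset of the next syllable (single consonants are always licit onsets).
Syllabification: sed.nu.wew.
Syllable 2 is /nu/; it ends in its nucleus with no coda, so it is open.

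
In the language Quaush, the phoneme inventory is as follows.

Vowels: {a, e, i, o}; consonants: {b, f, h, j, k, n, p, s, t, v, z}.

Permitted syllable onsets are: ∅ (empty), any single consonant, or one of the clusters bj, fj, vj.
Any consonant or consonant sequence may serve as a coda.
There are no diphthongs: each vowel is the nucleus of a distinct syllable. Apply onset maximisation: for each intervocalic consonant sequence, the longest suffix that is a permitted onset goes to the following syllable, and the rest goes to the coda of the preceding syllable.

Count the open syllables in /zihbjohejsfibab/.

The vowels are i, o, e, i, a — 5 nuclei, so 5 syllables.
σ1/σ2 boundary: /hbj/ splits as /h/ + /bj/ (/bj/ is the longest suffix that is a licit onset).
σ2/σ3 boundary: /h/ → onset of the next syllable (single consonants are always licit onsets).
σ3/σ4 boundary: /jsf/ splits as /js/ + /f/ (/f/ is the longest suffix that is a licit onset).
σ4/σ5 boundary: /b/ is a single consonant, so it becomes the next onset.
So the parse is zih.bjo.hejs.fi.bab.
Classifying each syllable: /zih/ (closed), /bjo/ (open), /hejs/ (closed), /fi/ (open), /bab/ (closed).
Open syllables: 2.

2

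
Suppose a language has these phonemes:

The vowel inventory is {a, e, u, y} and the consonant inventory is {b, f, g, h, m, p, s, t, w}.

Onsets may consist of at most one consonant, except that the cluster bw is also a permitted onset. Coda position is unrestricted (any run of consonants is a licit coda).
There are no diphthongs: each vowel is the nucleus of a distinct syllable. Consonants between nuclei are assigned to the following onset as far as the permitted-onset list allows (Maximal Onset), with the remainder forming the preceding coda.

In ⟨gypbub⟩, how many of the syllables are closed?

Nuclei (vowels): y, u → 2 syllables.
Between /y/ (V1) and /u/ (V2): cluster /pb/ — the longest permitted-onset suffix is /b/; onset = /b/, preceding coda = /p/.
Syllabification: gyp.bub.
Classifying each syllable: /gyp/ (closed), /bub/ (closed).
Closed syllables: 2.

2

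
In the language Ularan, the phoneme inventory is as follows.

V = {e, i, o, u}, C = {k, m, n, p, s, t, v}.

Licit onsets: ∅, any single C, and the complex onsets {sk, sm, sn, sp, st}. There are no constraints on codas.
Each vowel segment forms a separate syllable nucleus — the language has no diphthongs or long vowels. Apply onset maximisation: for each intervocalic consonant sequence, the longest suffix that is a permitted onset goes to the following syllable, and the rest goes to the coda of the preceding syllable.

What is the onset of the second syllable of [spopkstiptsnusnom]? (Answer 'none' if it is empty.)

Nuclei (vowels): o, i, u, o → 4 syllables.
V1 /o/ – V2 /i/: /pkst/ splits as /pk/ + /st/ (/st/ is the longest suffix that is a licit onset).
V2 /i/ – V3 /u/: cluster /ptsn/ — the longest permitted-onset suffix is /sn/; onset = /sn/, preceding coda = /pt/.
V3 /u/ – V4 /o/: /sn/ is a licit onset in full, so it all attaches to the next syllable.
Result: spopk.stipt.snu.snom.
Syllable 2 is /stipt/: onset /st/, nucleus /i/, coda /pt/.

st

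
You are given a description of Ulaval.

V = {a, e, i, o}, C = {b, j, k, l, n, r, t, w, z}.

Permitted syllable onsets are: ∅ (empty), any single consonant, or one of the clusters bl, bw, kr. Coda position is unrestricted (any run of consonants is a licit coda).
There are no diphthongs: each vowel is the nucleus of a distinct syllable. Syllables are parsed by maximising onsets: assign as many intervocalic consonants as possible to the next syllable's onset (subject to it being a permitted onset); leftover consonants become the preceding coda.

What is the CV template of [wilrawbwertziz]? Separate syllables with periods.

Nuclei (vowels): i, a, e, i → 4 syllables.
σ1/σ2 boundary: /lr/ splits as /l/ + /r/ (/r/ is the longest suffix that is a licit onset).
σ2/σ3 boundary: /wbw/ splits as /w/ + /bw/ (/bw/ is the longest suffix that is a licit onset).
σ3/σ4 boundary: /rtz/ — longest licit onset from the right is /z/, leaving /rt/ as coda.
So the parse is wil.raw.bwert.ziz.
Mapping each syllable to C/V: /wil/ → CVC, /raw/ → CVC, /bwert/ → CCVCC, /ziz/ → CVC.

CVC.CVC.CCVCC.CVC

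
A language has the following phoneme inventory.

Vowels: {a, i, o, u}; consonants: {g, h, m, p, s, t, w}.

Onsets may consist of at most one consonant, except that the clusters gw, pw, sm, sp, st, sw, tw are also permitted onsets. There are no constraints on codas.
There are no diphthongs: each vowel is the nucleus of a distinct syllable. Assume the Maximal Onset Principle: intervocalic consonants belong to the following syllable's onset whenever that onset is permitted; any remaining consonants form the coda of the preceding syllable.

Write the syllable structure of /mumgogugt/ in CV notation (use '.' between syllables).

CVC.CV.CVCC

Vowels present: u, o, u; each is a nucleus, giving 3 syllables.
/u…o/ gap (V1→V2): /mg/; trying suffixes from longest down, /g/ is the first permitted one, so coda /m/ | onset /g/.
/o…u/ gap (V2→V3): /g/ → onset of the next syllable (single consonants are always licit onsets).
So the parse is mum.go.gugt.
Mapping each syllable to C/V: /mum/ → CVC, /go/ → CV, /gugt/ → CVCC.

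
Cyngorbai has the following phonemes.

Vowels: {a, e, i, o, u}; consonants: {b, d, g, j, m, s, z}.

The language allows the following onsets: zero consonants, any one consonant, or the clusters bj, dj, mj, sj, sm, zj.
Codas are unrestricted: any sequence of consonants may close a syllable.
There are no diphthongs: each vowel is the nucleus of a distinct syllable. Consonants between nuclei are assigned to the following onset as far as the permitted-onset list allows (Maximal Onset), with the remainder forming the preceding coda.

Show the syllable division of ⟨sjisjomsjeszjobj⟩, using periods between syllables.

sji.sjom.sjes.zjobj

Vowels present: i, o, e, o; each is a nucleus, giving 4 syllables.
Between /i/ (V1) and /o/ (V2): cluster /sj/ — /sj/ is itself a permitted onset, so the whole cluster goes right; preceding coda = ∅.
Between /o/ (V2) and /e/ (V3): cluster /msj/ — the longest permitted-onset suffix is /sj/; onset = /sj/, preceding coda = /m/.
Between /e/ (V3) and /o/ (V4): /szj/ splits as /s/ + /zj/ (/zj/ is the longest suffix that is a licit onset).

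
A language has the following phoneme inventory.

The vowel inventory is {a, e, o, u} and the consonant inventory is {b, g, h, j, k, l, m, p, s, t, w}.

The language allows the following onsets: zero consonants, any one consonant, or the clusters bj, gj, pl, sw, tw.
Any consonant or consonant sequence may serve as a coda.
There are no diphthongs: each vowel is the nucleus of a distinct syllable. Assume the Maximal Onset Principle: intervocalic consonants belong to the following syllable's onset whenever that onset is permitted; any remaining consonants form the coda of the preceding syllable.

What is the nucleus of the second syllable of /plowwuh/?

Vowels present: o, u; each is a nucleus, giving 2 syllables.
The second nucleus (vowel 2 from the left) is /u/.

u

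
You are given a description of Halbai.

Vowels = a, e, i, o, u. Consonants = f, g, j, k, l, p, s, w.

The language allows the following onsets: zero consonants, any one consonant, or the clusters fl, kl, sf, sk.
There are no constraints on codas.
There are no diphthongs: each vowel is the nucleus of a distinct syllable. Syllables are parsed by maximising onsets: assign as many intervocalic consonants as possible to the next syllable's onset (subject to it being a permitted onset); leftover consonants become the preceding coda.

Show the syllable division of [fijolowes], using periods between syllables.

The vowels are i, o, o, e — 4 nuclei, so 4 syllables.
/i…o/ gap (V1→V2): just /j/ — single C goes to the following onset.
/o…o/ gap (V2→V3): /l/ is a single consonant, so it becomes the next onset.
/o…e/ gap (V3→V4): /w/ is a single consonant, so it becomes the next onset.

fi.jo.lo.wes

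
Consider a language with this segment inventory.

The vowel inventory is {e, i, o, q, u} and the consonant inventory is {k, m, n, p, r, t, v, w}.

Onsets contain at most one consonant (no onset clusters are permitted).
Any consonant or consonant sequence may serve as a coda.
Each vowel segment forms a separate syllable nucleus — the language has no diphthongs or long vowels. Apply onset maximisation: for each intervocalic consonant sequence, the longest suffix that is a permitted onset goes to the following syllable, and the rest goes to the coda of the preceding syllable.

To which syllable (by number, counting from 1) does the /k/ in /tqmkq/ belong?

2

Nuclei (vowels): q, q → 2 syllables.
V1 /q/ – V2 /q/: /mk/; trying suffixes from longest down, /k/ is the first permitted one, so coda /m/ | onset /k/.
Putting it together: tqm.kq.
The /k/ is in the onset of syllable 2 (/kq/).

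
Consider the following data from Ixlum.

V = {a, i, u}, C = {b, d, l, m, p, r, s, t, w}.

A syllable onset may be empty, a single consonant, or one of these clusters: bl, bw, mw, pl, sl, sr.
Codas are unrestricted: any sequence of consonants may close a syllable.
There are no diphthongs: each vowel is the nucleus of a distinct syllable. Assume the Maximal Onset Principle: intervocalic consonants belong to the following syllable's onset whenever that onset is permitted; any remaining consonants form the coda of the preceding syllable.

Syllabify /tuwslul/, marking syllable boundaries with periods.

tuw.slul

Vowels present: u, u; each is a nucleus, giving 2 syllables.
V1 /u/ – V2 /u/: cluster /wsl/ — the longest permitted-onset suffix is /sl/; onset = /sl/, preceding coda = /w/.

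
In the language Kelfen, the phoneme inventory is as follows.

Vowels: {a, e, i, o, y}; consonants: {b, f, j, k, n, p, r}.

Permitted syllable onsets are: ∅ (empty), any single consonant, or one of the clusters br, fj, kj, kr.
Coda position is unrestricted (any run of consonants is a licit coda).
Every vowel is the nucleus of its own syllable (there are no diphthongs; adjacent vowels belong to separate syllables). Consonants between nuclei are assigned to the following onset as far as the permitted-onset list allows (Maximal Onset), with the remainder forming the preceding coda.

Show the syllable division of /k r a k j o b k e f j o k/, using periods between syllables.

kra.kjob.ke.fjok

Vowels present: a, o, e, o; each is a nucleus, giving 4 syllables.
Between /a/ (V1) and /o/ (V2): /kj/ — entire cluster is a permitted onset → onset /kj/, coda ∅.
Between /o/ (V2) and /e/ (V3): /bk/ — longest licit onset from the right is /k/, leaving /b/ as coda.
Between /e/ (V3) and /o/ (V4): /fj/ — entire cluster is a permitted onset → onset /fj/, coda ∅.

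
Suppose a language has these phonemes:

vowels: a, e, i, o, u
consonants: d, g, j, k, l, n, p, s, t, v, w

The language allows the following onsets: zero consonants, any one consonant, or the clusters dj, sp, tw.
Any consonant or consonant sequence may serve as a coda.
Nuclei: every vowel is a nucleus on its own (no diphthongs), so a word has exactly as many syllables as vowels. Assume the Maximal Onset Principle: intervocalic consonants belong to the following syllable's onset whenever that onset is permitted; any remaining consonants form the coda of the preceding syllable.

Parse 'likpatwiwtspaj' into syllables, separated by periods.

Nuclei (vowels): i, a, i, a → 4 syllables.
σ1/σ2 boundary: /kp/; trying suffixes from longest down, /p/ is the first permitted one, so coda /k/ | onset /p/.
σ2/σ3 boundary: cluster /tw/ — /tw/ is itself a permitted onset, so the whole cluster goes right; preceding coda = ∅.
σ3/σ4 boundary: /wtsp/; trying suffixes from longest down, /sp/ is the first permitted one, so coda /wt/ | onset /sp/.

lik.pa.twiwt.spaj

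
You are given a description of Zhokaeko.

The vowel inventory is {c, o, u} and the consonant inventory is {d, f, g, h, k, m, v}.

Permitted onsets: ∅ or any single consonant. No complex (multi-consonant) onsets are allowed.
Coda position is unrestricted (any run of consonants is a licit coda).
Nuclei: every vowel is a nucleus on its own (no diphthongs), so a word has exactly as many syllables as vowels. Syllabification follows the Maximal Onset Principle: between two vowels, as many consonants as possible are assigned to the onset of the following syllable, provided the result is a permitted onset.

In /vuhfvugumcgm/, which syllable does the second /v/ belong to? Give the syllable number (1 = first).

Nuclei (vowels): u, u, u, c → 4 syllables.
σ1/σ2 boundary: /hfv/ splits as /hf/ + /v/ (/v/ is the longest suffix that is a licit onset).
σ2/σ3 boundary: /g/ → onset of the next syllable (single consonants are always licit onsets).
σ3/σ4 boundary: just /m/ — single C goes to the following onset.
Result: vuhf.vu.gu.mcgm.
The second /v/ is in the onset of syllable 2 (/vu/).

2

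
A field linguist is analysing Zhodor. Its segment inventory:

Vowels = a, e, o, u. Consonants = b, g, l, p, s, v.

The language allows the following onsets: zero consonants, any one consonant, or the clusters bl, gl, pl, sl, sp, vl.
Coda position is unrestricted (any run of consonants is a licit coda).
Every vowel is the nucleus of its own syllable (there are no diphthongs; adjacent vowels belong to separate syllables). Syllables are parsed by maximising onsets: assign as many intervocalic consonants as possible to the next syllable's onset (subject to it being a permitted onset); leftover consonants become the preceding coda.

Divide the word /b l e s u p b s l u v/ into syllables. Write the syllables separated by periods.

ble.supb.sluv

Nuclei (vowels): e, u, u → 3 syllables.
/e…u/ gap (V1→V2): just /s/ — single C goes to the following onset.
/u…u/ gap (V2→V3): /pbsl/ splits as /pb/ + /sl/ (/sl/ is the longest suffix that is a licit onset).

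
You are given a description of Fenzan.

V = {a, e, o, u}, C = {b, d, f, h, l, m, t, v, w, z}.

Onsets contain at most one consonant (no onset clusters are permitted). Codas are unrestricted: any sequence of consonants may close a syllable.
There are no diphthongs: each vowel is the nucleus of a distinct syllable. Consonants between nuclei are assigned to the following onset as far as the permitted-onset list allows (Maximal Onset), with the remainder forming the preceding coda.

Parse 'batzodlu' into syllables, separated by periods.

bat.zod.lu

Nuclei (vowels): a, o, u → 3 syllables.
V1 /a/ – V2 /o/: /tz/; trying suffixes from longest down, /z/ is the first permitted one, so coda /t/ | onset /z/.
V2 /o/ – V3 /u/: /dl/ splits as /d/ + /l/ (/l/ is the longest suffix that is a licit onset).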